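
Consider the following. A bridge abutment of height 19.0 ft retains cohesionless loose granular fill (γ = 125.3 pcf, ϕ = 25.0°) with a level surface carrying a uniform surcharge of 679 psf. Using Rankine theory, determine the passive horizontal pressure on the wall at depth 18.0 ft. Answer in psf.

7230 psf

K_p = (1 + sin φ)/(1 − sin φ) = 2.464.
σ_v = γz + q = 125.3 × 18.0 + 679 = 2934 psf.
σ_h = K_p σ_v = 2.464 × 2934 = 7230 psf.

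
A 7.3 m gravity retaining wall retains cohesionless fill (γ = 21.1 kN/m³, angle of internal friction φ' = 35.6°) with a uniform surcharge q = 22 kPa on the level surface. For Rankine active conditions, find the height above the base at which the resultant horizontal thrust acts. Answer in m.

2.70 m

K_a = 0.2641.
Triangular part P₁ = ½K_aγH² = 148.5 at H/3 = 2.433 m; rectangular part P₂ = K_a q H = 42.42 at H/2 = 3.650 m.
ȳ = (P₁·2.433 + P₂·3.650)/(P₁+P₂) = 2.704 m.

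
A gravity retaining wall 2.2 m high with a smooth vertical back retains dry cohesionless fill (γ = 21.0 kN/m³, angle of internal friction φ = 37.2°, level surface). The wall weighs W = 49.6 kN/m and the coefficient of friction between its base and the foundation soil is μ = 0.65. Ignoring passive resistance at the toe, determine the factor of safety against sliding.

2.57

K_a = tan²(45° − 37.2°/2) = 0.2464.
P_a = ½K_aγH² = 0.5×0.2464×21.0×2.2² = 12.52 kN/m, acting at H/3 = 0.7333 m above the base.
FS_sliding = μW / P_a = 0.65×49.6 / 12.52 = 2.574.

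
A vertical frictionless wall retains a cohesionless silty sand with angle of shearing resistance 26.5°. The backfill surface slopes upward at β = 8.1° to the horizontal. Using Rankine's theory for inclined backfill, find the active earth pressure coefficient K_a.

0.397

K_a = cos β · (cos β − √(cos²β − cos²φ)) / (cos β + √(cos²β − cos²φ)).
cos β = 0.9900, cos φ = 0.8949, √(cos²β − cos²φ) = 0.4234.
K_a = 0.9900 × (0.9900 − 0.4234)/(0.9900 + 0.4234) = 0.3969.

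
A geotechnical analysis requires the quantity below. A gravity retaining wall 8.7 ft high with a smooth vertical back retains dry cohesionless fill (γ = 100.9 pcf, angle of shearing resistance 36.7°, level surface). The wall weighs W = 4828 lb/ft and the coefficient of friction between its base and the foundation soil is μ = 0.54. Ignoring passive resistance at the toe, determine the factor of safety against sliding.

2.71

K_a = tan²(45° − 36.7°/2) = 0.2519.
P_a = ½K_aγH² = 0.5×0.2519×100.9×8.7² = 961.7 lb/ft, acting at H/3 = 2.900 ft above the base.
FS_sliding = μW / P_a = 0.54×4828 / 961.7 = 2.711.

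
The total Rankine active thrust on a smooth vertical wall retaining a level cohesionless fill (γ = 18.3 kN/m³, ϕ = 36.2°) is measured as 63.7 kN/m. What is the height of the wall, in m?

K_a = 0.2574. P_a = ½ K_a γ H² ⇒ H = √(2P_a/(K_a γ)).
H = √(2×63.7/(0.2574×18.3)) = 5.201 m.

5.20 m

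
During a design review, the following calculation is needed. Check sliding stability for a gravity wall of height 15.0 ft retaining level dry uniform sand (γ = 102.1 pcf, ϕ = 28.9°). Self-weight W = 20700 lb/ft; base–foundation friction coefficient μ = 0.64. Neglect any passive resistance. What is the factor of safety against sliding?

3.31

K_a = tan²(45° − 28.9°/2) = 0.3484.
P_a = ½K_aγH² = 0.5×0.3484×102.1×15.0² = 4001 lb/ft, acting at H/3 = 5.000 ft above the base.
FS_sliding = μW / P_a = 0.64×20700 / 4001 = 3.311.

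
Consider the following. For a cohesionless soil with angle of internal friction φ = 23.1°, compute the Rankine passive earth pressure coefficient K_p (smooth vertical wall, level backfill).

2.29

K_p = (1 + sin φ)/(1 − sin φ) = tan²(45° + 23.1°/2) = 2.291.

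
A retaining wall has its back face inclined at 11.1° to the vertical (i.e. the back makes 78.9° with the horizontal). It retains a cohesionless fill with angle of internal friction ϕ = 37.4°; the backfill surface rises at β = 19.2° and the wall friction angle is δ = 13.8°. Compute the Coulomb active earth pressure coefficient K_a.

0.398

K_a = sin²(α+φ) / [sin²α · sin(α−δ) · (1 + √{sin(φ+δ)sin(φ−β) / (sin(α−δ)sin(α+β))})²].
With α = 78.9°, φ = 37.4°, δ = 13.8°, β = 19.2°: K_a = 0.3979.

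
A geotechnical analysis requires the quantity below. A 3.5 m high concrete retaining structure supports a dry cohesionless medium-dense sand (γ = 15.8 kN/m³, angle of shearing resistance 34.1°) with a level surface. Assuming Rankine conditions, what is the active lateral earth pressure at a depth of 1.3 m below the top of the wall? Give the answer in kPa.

K_a = (1 − sin φ)/(1 + sin φ) = 0.2815.
σ_h = K_a γ z = 0.2815 × 15.8 × 1.3 = 5.783 kPa.

5.78 kPa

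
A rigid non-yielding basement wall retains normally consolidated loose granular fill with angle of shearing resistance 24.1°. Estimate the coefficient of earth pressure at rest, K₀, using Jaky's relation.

0.592

K₀ = 1 − sin φ' = 1 − sin 24.1° = 0.5917.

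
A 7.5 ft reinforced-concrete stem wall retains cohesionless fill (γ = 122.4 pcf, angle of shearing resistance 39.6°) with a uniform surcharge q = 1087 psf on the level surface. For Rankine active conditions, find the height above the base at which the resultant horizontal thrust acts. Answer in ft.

3.38 ft

K_a = 0.2214.
Triangular part P₁ = ½K_aγH² = 762.3 at H/3 = 2.500 ft; rectangular part P₂ = K_a q H = 1805 at H/2 = 3.750 ft.
ȳ = (P₁·2.500 + P₂·3.750)/(P₁+P₂) = 3.379 ft.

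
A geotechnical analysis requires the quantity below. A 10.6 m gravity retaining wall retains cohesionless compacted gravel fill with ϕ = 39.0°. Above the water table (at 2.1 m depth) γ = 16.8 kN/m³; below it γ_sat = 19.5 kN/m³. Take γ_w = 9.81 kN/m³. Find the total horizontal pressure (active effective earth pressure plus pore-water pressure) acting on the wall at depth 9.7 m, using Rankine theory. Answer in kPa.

K_a = (1 − sin φ)/(1 + sin φ) = 0.2275.
γ' = 19.5 − 9.81 = 9.690 kN/m³.
Effective vertical stress at 9.7 m: σ'_v = 16.8×2.1 + 9.690×7.60 = 108.9 kPa.
σ'_h = K_a σ'_v = 0.2275 × 108.9 = 24.78 kPa; u = γ_w × 7.60 = 74.56 kPa.
Total σ_h = 24.78 + 74.56 = 99.34 kPa.

99.3 kPa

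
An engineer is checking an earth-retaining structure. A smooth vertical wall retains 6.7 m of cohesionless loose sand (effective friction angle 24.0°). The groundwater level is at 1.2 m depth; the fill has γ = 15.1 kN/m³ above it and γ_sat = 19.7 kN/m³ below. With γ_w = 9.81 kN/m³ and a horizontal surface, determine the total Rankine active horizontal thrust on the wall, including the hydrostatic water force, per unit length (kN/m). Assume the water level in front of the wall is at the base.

258 kN/m

K_a = tan²(45° − φ/2) = 0.4217.
γ' = 19.7 − 9.81 = 9.890 kN/m³. Depth below WT = 5.5 m.
σ'_h at WT = K_a γ d_w = 7.642 kPa; at base = 7.642 + K_a γ' × 5.5 = 30.58 kPa.
P₁ (0–1.2 m) = ½×7.642×1.2 = 4.585. P₂ (1.2–6.7 m) = ½(7.642+30.58)×5.5 = 105.1.
P_w = ½ γ_w h₂² = 0.5×9.81×5.5² = 148.4. Total = 4.585+105.1+148.4 = 258.1 kN/m.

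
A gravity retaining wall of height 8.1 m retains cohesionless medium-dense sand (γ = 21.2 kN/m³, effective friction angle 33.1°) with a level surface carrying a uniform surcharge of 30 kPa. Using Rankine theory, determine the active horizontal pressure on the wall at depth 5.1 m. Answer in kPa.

K_a = (1 − sin φ)/(1 + sin φ) = 0.2936.
σ_v = γz + q = 21.2 × 5.1 + 30 = 138.1 kPa.
σ_h = K_a σ_v = 0.2936 × 138.1 = 40.55 kPa.

40.5 kPa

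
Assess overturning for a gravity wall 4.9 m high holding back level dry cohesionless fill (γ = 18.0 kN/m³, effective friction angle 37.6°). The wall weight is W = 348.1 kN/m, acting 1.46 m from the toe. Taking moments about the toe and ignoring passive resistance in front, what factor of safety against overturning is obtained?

5.95

K_a = tan²(45° − 37.6°/2) = 0.2421.
P_a = ½K_aγH² = 0.5×0.2421×18.0×4.9² = 52.32 kN/m, acting at H/3 = 1.633 m above the base.
Overturning moment M_o = P_a × H/3 = 52.32 × 1.633 = 85.46.
Resisting moment M_r = W × 1.46 = 348.1 × 1.46 = 508.2.
FS_overturning = M_r/M_o = 508.2/85.46 = 5.947.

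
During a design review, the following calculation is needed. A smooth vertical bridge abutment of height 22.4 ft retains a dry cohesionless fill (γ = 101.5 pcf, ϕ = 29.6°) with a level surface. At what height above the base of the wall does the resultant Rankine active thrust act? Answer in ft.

7.47 ft

K_a = 0.3387.
The pressure distribution is triangular, so the resultant acts at H/3 above the base = 22.4/3 = 7.467 ft.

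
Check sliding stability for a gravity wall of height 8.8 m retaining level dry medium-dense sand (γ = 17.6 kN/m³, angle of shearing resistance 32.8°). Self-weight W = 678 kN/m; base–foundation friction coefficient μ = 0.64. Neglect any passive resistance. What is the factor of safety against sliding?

2.14

K_a = tan²(45° − 32.8°/2) = 0.2973.
P_a = ½K_aγH² = 0.5×0.2973×17.6×8.8² = 202.6 kN/m, acting at H/3 = 2.933 m above the base.
FS_sliding = μW / P_a = 0.64×678 / 202.6 = 2.142.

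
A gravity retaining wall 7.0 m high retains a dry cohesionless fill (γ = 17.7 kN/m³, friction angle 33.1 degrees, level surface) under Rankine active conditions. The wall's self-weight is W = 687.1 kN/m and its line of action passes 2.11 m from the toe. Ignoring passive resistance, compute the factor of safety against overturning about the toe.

4.88

K_a = tan²(45° − 33.1°/2) = 0.2936.
P_a = ½K_aγH² = 0.5×0.2936×17.7×7.0² = 127.3 kN/m, acting at H/3 = 2.333 m above the base.
Overturning moment M_o = P_a × H/3 = 127.3 × 2.333 = 297.1.
Resisting moment M_r = W × 2.11 = 687.1 × 2.11 = 1450.
FS_overturning = M_r/M_o = 1450/297.1 = 4.881.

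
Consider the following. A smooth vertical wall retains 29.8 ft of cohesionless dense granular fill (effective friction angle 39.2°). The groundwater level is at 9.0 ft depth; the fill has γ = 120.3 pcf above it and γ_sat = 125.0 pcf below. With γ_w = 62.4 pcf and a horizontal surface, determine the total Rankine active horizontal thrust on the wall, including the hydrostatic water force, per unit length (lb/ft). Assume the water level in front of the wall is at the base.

K_a = tan²(45° − φ/2) = 0.2255.
γ' = 125.0 − 62.4 = 62.60 pcf. Depth below WT = 20.8 ft.
σ'_h at WT = K_a γ d_w = 244.1 psf; at base = 244.1 + K_a γ' × 20.8 = 537.7 psf.
P₁ (0–9.0 ft) = ½×244.1×9.0 = 1099. P₂ (9.0–29.8 ft) = ½(244.1+537.7)×20.8 = 8131.
P_w = ½ γ_w h₂² = 0.5×62.4×20.8² = 13500. Total = 1099+8131+13500 = 22730 lb/ft.

22700 lb/ft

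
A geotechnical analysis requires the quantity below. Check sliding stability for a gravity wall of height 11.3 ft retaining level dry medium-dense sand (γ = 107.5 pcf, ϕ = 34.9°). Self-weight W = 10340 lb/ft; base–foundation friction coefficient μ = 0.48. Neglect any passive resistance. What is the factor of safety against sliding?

K_a = tan²(45° − 34.9°/2) = 0.2721.
P_a = ½K_aγH² = 0.5×0.2721×107.5×11.3² = 1868 lb/ft, acting at H/3 = 3.767 ft above the base.
FS_sliding = μW / P_a = 0.48×10340 / 1868 = 2.657.

2.66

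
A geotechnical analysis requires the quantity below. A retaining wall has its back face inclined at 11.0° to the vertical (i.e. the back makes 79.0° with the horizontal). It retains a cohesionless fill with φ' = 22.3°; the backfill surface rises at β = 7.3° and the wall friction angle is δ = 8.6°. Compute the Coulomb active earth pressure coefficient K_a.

0.559

K_a = sin²(α+φ) / [sin²α · sin(α−δ) · (1 + √{sin(φ+δ)sin(φ−β) / (sin(α−δ)sin(α+β))})²].
With α = 79.0°, φ = 22.3°, δ = 8.6°, β = 7.3°: K_a = 0.5595.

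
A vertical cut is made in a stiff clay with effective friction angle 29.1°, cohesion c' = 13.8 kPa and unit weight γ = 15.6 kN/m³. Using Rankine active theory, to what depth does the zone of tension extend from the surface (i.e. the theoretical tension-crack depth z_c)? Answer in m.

3.01 m

K_a = tan²(45° − 29.1°/2) = 0.3456; √K_a = 0.5879.
The active pressure is zero where K_a γ z = 2c√K_a, so z_c = 2c/(γ√K_a) = 2×13.8/(15.6×0.5879) = 3.010 m.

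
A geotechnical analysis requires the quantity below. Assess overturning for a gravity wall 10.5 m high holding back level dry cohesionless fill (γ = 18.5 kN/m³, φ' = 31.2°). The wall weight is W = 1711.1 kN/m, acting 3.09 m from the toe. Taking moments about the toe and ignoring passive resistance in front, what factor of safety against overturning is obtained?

K_a = tan²(45° − 31.2°/2) = 0.3175.
P_a = ½K_aγH² = 0.5×0.3175×18.5×10.5² = 323.8 kN/m, acting at H/3 = 3.500 m above the base.
Overturning moment M_o = P_a × H/3 = 323.8 × 3.500 = 1133.
Resisting moment M_r = W × 3.09 = 1711.1 × 3.09 = 5287.
FS_overturning = M_r/M_o = 5287/1133 = 4.666.

4.67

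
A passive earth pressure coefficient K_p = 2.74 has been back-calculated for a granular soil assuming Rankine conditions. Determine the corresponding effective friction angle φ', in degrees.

27.7°

K_p = (1+sin φ)/(1−sin φ) ⇒ sin φ = (K_p − 1)/(K_p + 1) = 0.4652.
φ = arcsin(0.4652) = 27.73°.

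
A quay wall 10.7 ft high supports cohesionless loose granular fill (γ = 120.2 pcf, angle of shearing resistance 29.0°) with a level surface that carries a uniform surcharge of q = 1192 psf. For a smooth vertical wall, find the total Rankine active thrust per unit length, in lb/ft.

K_a = tan²(45° − φ/2) = 0.3470.
Soil triangle: ½ K_a γ H² = 0.5×0.3470×120.2×10.7² = 2387 lb/ft.
Surcharge rectangle: K_a q H = 0.3470×1192×10.7 = 4425 lb/ft.
Total = 2387 + 4425 = 6813 lb/ft.

6810 lb/ft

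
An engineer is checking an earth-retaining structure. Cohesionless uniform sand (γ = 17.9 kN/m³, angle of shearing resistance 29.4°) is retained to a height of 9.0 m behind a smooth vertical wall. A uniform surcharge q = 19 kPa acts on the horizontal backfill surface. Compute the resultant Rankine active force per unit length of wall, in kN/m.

306 kN/m

K_a = tan²(45° − φ/2) = 0.3415.
Soil triangle: ½ K_a γ H² = 0.5×0.3415×17.9×9.0² = 247.5 kN/m.
Surcharge rectangle: K_a q H = 0.3415×19×9.0 = 58.39 kN/m.
Total = 247.5 + 58.39 = 305.9 kN/m.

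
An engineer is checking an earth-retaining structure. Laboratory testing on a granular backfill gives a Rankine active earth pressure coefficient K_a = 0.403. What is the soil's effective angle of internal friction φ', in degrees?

K_a = tan²(45° − φ/2) ⇒ 45° − φ/2 = arctan(√0.403) = 32.41°.
φ = 2(45° − 32.41°) = 25.18°.

25.2°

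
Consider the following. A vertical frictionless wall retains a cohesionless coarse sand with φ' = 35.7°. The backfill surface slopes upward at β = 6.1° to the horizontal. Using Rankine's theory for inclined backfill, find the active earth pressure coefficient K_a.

0.267

K_a = cos β · (cos β − √(cos²β − cos²φ)) / (cos β + √(cos²β − cos²φ)).
cos β = 0.9943, cos φ = 0.8121, √(cos²β − cos²φ) = 0.5738.
K_a = 0.9943 × (0.9943 − 0.5738)/(0.9943 + 0.5738) = 0.2667.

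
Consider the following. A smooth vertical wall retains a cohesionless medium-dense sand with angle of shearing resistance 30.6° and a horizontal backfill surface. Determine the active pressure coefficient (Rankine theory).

0.325

K_a = (1 − sin φ)/(1 + sin φ) = (1 − sin 30.6°)/(1 + sin 30.6°) = 0.3253.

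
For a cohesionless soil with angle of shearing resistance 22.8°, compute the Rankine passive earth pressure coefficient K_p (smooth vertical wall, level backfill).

2.27

K_p = (1 + sin φ)/(1 − sin φ) = tan²(45° + 22.8°/2) = 2.265.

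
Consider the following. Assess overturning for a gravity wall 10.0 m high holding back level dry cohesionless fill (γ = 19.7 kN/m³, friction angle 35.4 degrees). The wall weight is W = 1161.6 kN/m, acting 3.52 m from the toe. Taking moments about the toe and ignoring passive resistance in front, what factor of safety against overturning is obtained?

K_a = tan²(45° − 35.4°/2) = 0.2664.
P_a = ½K_aγH² = 0.5×0.2664×19.7×10.0² = 262.4 kN/m, acting at H/3 = 3.333 m above the base.
Overturning moment M_o = P_a × H/3 = 262.4 × 3.333 = 874.7.
Resisting moment M_r = W × 3.52 = 1161.6 × 3.52 = 4089.
FS_overturning = M_r/M_o = 4089/874.7 = 4.675.

4.67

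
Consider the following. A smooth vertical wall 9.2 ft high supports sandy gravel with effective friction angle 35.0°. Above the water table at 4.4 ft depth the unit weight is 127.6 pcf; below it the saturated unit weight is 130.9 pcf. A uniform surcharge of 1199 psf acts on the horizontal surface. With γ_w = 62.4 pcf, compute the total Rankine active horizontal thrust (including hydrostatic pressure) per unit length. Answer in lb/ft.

K_a = tan²(45° − φ/2) = 0.2710.
γ' = 130.9 − 62.4 = 68.50 pcf. h₂ = H − d_w = 4.8 ft.
σ'_h: at surface K_a·q = 324.9; at WT K_a(q+γd_w) = 477.1; at base K_a(q+γd_w+γ'h₂) = 566.2 psf.
P₁ = ½(324.9+477.1)×4.4 = 1764; P₂ = ½(477.1+566.2)×4.8 = 2504; P_w = ½γ_w h₂² = 718.8.
Total = 1764+2504+718.8 = 4987 lb/ft.

4990 lb/ft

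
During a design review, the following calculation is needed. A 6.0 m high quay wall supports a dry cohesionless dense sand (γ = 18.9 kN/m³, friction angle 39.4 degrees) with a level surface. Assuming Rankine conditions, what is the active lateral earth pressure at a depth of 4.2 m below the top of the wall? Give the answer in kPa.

17.7 kPa

K_a = (1 − sin φ)/(1 + sin φ) = 0.2234.
σ_h = K_a γ z = 0.2234 × 18.9 × 4.2 = 17.74 kPa.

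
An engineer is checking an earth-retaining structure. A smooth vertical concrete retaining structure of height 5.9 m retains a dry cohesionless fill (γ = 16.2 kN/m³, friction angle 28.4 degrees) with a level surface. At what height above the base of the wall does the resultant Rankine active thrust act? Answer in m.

1.97 m

K_a = 0.3554.
The pressure distribution is triangular, so the resultant acts at H/3 above the base = 5.9/3 = 1.967 m.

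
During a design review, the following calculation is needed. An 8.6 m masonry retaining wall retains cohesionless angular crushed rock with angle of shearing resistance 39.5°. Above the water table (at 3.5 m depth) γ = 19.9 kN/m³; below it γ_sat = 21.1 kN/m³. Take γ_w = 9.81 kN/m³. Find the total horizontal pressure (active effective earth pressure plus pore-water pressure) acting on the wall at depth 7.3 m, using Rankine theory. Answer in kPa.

K_a = (1 − sin φ)/(1 + sin φ) = 0.2224.
γ' = 21.1 − 9.81 = 11.29 kN/m³.
Effective vertical stress at 7.3 m: σ'_v = 19.9×3.5 + 11.29×3.80 = 112.6 kPa.
σ'_h = K_a σ'_v = 0.2224 × 112.6 = 25.04 kPa; u = γ_w × 3.80 = 37.28 kPa.
Total σ_h = 25.04 + 37.28 = 62.31 kPa.

62.3 kPa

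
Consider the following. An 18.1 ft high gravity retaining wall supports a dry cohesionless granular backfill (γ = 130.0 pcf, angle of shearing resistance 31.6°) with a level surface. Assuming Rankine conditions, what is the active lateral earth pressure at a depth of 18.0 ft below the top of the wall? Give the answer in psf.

K_a = (1 − sin φ)/(1 + sin φ) = 0.3123.
σ_h = K_a γ z = 0.3123 × 130.0 × 18.0 = 730.9 psf.

731 psf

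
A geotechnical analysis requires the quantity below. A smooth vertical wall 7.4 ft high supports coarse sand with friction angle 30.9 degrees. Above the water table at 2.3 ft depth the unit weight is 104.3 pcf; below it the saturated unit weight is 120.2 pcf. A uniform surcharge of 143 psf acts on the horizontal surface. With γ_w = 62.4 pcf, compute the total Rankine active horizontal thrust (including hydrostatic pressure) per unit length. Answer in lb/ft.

1880 lb/ft

K_a = tan²(45° − φ/2) = 0.3214.
γ' = 120.2 − 62.4 = 57.80 pcf. h₂ = H − d_w = 5.1 ft.
σ'_h: at surface K_a·q = 45.96; at WT K_a(q+γd_w) = 123.1; at base K_a(q+γd_w+γ'h₂) = 217.8 psf.
P₁ = ½(45.96+123.1)×2.3 = 194.4; P₂ = ½(123.1+217.8)×5.1 = 869.2; P_w = ½γ_w h₂² = 811.5.
Total = 194.4+869.2+811.5 = 1875 lb/ft.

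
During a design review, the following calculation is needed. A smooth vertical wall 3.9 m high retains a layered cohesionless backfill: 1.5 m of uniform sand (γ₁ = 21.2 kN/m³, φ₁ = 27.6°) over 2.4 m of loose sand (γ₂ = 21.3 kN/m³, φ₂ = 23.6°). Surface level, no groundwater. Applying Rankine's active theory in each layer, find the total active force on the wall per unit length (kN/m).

K_a1 = tan²(45°−27.6°/2) = 0.3668; K_a2 = tan²(45°−23.6°/2) = 0.4282.
Layer 1: σ at base = K_a1 γ₁ h₁ = 11.66 kPa; P₁ = ½×11.66×1.5 = 8.748.
Layer 2: σ_v at top = γ₁h₁ = 31.80; σ_h top = K_a2×31.80 = 13.62; σ_h base = K_a2×(31.80+21.3×2.4) = 35.51.
P₂ = ½(13.62+35.51)×2.4 = 58.95. Total P_a = 8.748+58.95 = 67.70 kN/m.

67.7 kN/m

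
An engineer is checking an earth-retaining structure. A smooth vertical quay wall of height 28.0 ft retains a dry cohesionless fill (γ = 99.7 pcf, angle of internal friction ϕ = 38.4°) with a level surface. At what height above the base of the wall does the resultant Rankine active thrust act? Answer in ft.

9.33 ft

K_a = 0.2337.
The pressure distribution is triangular, so the resultant acts at H/3 above the base = 28.0/3 = 9.333 ft.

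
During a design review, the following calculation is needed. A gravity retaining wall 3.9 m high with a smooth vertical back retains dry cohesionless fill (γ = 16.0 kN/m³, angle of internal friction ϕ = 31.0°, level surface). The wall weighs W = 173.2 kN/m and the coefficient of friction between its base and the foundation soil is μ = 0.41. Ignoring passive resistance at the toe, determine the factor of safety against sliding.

K_a = tan²(45° − 31.0°/2) = 0.3201.
P_a = ½K_aγH² = 0.5×0.3201×16.0×3.9² = 38.95 kN/m, acting at H/3 = 1.300 m above the base.
FS_sliding = μW / P_a = 0.41×173.2 / 38.95 = 1.823.

1.82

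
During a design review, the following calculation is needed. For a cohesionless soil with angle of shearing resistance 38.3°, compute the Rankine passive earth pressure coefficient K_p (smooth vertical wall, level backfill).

K_p = (1 + sin φ)/(1 − sin φ) = tan²(45° + 38.3°/2) = 4.260.

4.26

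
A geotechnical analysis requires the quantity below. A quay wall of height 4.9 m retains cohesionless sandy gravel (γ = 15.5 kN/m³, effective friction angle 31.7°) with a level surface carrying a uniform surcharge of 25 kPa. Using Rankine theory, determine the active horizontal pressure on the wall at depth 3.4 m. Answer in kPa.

24.2 kPa

K_a = (1 − sin φ)/(1 + sin φ) = 0.3111.
σ_v = γz + q = 15.5 × 3.4 + 25 = 77.70 kPa.
σ_h = K_a σ_v = 0.3111 × 77.70 = 24.17 kPa.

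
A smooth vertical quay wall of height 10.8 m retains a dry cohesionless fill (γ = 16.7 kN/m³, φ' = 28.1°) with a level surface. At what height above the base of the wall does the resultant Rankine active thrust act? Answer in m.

3.60 m

K_a = 0.3596.
The pressure distribution is triangular, so the resultant acts at H/3 above the base = 10.8/3 = 3.600 m.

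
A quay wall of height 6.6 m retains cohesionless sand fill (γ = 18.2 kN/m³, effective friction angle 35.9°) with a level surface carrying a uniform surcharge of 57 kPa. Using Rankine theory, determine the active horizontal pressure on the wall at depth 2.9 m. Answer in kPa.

28.6 kPa

K_a = (1 − sin φ)/(1 + sin φ) = 0.2607.
σ_v = γz + q = 18.2 × 2.9 + 57 = 109.8 kPa.
σ_h = K_a σ_v = 0.2607 × 109.8 = 28.62 kPa.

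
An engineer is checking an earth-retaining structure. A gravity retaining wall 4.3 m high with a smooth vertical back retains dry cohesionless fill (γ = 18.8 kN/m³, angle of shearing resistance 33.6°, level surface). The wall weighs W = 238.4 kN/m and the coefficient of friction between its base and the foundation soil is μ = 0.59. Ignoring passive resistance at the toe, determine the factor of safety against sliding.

K_a = tan²(45° − 33.6°/2) = 0.2875.
P_a = ½K_aγH² = 0.5×0.2875×18.8×4.3² = 49.97 kN/m, acting at H/3 = 1.433 m above the base.
FS_sliding = μW / P_a = 0.59×238.4 / 49.97 = 2.815.

2.81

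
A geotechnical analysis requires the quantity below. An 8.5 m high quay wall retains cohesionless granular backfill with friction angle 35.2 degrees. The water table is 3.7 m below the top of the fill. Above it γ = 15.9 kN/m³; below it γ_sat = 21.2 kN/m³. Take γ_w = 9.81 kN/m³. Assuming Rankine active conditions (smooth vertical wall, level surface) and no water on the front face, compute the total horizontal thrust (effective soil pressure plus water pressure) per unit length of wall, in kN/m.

K_a = tan²(45° − φ/2) = 0.2687.
γ' = 21.2 − 9.81 = 11.39 kN/m³. Depth below WT = 4.8 m.
σ'_h at WT = K_a γ d_w = 15.81 kPa; at base = 15.81 + K_a γ' × 4.8 = 30.50 kPa.
P₁ (0–3.7 m) = ½×15.81×3.7 = 29.24. P₂ (3.7–8.5 m) = ½(15.81+30.50)×4.8 = 111.1.
P_w = ½ γ_w h₂² = 0.5×9.81×4.8² = 113.0. Total = 29.24+111.1+113.0 = 253.4 kN/m.

253 kN/m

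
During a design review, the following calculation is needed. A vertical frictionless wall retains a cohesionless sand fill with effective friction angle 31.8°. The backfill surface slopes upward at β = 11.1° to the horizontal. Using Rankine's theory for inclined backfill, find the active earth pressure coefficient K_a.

0.327

K_a = cos β · (cos β − √(cos²β − cos²φ)) / (cos β + √(cos²β − cos²φ)).
cos β = 0.9813, cos φ = 0.8499, √(cos²β − cos²φ) = 0.4905.
K_a = 0.9813 × (0.9813 − 0.4905)/(0.9813 + 0.4905) = 0.3272.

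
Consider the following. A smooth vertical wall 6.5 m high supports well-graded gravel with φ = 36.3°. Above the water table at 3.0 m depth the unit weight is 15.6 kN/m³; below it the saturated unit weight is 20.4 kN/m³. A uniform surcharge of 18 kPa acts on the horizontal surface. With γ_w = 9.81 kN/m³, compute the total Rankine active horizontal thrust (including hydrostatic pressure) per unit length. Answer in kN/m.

167 kN/m

K_a = tan²(45° − φ/2) = 0.2563.
γ' = 20.4 − 9.81 = 10.59 kN/m³. h₂ = H − d_w = 3.5 m.
σ'_h: at surface K_a·q = 4.613; at WT K_a(q+γd_w) = 16.61; at base K_a(q+γd_w+γ'h₂) = 26.11 kPa.
P₁ = ½(4.613+16.61)×3.0 = 31.83; P₂ = ½(16.61+26.11)×3.5 = 74.74; P_w = ½γ_w h₂² = 60.09.
Total = 31.83+74.74+60.09 = 166.7 kN/m.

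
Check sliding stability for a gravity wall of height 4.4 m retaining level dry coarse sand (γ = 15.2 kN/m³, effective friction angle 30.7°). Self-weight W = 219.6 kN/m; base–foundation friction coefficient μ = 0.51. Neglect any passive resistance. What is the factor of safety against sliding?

K_a = tan²(45° − 30.7°/2) = 0.3240.
P_a = ½K_aγH² = 0.5×0.3240×15.2×4.4² = 47.68 kN/m, acting at H/3 = 1.467 m above the base.
FS_sliding = μW / P_a = 0.51×219.6 / 47.68 = 2.349.

2.35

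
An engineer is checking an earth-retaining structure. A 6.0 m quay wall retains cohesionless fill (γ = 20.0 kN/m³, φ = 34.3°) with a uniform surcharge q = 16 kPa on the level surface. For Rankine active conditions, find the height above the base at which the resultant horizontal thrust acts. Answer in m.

2.21 m

K_a = 0.2792.
Triangular part P₁ = ½K_aγH² = 100.5 at H/3 = 2.000 m; rectangular part P₂ = K_a q H = 26.80 at H/2 = 3.000 m.
ȳ = (P₁·2.000 + P₂·3.000)/(P₁+P₂) = 2.211 m.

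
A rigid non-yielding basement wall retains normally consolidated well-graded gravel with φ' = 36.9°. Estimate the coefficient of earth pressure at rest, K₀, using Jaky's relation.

0.400

K₀ = 1 − sin φ' = 1 − sin 36.9° = 0.3996.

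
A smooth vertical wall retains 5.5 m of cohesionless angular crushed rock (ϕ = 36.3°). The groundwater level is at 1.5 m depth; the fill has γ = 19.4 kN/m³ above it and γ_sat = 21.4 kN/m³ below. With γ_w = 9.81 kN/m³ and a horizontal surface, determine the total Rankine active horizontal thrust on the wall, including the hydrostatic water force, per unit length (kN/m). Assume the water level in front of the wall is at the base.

138 kN/m

K_a = tan²(45° − φ/2) = 0.2563.
γ' = 21.4 − 9.81 = 11.59 kN/m³. Depth below WT = 4.0 m.
σ'_h at WT = K_a γ d_w = 7.457 kPa; at base = 7.457 + K_a γ' × 4.0 = 19.34 kPa.
P₁ (0–1.5 m) = ½×7.457×1.5 = 5.593. P₂ (1.5–5.5 m) = ½(7.457+19.34)×4.0 = 53.59.
P_w = ½ γ_w h₂² = 0.5×9.81×4.0² = 78.48. Total = 5.593+53.59+78.48 = 137.7 kN/m.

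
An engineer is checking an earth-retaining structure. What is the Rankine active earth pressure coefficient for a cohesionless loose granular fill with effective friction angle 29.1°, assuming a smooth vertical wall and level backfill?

0.346

K_a = tan²(45° − φ/2) = tan²(30.45°) = 0.3456.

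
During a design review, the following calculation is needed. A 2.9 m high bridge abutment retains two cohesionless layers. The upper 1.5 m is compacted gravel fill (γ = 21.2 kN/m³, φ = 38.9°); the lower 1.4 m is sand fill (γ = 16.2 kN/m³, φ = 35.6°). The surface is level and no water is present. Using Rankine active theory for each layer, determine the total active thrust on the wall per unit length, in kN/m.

21.4 kN/m

K_a1 = tan²(45°−38.9°/2) = 0.2285; K_a2 = tan²(45°−35.6°/2) = 0.2641.
Layer 1: σ at base = K_a1 γ₁ h₁ = 7.267 kPa; P₁ = ½×7.267×1.5 = 5.450.
Layer 2: σ_v at top = γ₁h₁ = 31.80; σ_h top = K_a2×31.80 = 8.399; σ_h base = K_a2×(31.80+16.2×1.4) = 14.39.
P₂ = ½(8.399+14.39)×1.4 = 15.95. Total P_a = 5.450+15.95 = 21.40 kN/m.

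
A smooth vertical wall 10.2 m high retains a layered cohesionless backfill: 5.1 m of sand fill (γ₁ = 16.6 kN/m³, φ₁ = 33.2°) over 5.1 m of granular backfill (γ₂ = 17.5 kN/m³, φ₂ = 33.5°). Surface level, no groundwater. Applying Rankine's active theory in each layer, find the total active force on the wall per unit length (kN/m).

K_a1 = tan²(45°−33.2°/2) = 0.2924; K_a2 = tan²(45°−33.5°/2) = 0.2887.
Layer 1: σ at base = K_a1 γ₁ h₁ = 24.75 kPa; P₁ = ½×24.75×5.1 = 63.11.
Layer 2: σ_v at top = γ₁h₁ = 84.66; σ_h top = K_a2×84.66 = 24.44; σ_h base = K_a2×(84.66+17.5×5.1) = 50.21.
P₂ = ½(24.44+50.21)×5.1 = 190.4. Total P_a = 63.11+190.4 = 253.5 kN/m.

253 kN/m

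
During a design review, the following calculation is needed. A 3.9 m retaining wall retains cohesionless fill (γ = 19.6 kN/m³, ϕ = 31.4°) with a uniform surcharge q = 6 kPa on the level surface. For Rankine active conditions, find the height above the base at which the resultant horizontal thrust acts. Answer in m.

K_a = 0.3149.
Triangular part P₁ = ½K_aγH² = 46.94 at H/3 = 1.300 m; rectangular part P₂ = K_a q H = 7.369 at H/2 = 1.950 m.
ȳ = (P₁·1.300 + P₂·1.950)/(P₁+P₂) = 1.388 m.

1.39 m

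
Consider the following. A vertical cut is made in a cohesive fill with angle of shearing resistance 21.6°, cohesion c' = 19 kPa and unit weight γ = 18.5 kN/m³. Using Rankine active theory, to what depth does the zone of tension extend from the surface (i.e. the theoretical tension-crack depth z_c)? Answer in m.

3.02 m

K_a = tan²(45° − 21.6°/2) = 0.4619; √K_a = 0.6796.
The active pressure is zero where K_a γ z = 2c√K_a, so z_c = 2c/(γ√K_a) = 2×19/(18.5×0.6796) = 3.022 m.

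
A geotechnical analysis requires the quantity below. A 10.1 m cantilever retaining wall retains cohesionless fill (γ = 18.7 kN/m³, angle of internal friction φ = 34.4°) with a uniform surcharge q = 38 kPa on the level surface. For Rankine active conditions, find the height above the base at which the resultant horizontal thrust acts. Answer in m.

3.85 m

K_a = 0.2780.
Triangular part P₁ = ½K_aγH² = 265.1 at H/3 = 3.367 m; rectangular part P₂ = K_a q H = 106.7 at H/2 = 5.050 m.
ȳ = (P₁·3.367 + P₂·5.050)/(P₁+P₂) = 3.850 m.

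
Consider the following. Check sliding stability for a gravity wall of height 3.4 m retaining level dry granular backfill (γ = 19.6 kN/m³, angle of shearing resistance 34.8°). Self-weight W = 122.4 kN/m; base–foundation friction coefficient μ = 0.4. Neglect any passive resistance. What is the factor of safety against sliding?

1.58

K_a = tan²(45° − 34.8°/2) = 0.2733.
P_a = ½K_aγH² = 0.5×0.2733×19.6×3.4² = 30.96 kN/m, acting at H/3 = 1.133 m above the base.
FS_sliding = μW / P_a = 0.4×122.4 / 30.96 = 1.581.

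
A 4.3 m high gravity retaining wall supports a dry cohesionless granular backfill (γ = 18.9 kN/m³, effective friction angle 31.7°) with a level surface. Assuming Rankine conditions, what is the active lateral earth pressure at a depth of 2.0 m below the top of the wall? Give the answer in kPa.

K_a = (1 − sin φ)/(1 + sin φ) = 0.3111.
σ_h = K_a γ z = 0.3111 × 18.9 × 2.0 = 11.76 kPa.

11.8 kPa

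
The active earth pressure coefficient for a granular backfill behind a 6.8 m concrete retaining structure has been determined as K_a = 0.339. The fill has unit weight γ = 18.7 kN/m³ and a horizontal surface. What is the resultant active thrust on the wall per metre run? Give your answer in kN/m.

P = ½ K_a γ H² = 0.5 × 0.339 × 18.7 × 6.8² = 146.6 kN/m.

147 kN/m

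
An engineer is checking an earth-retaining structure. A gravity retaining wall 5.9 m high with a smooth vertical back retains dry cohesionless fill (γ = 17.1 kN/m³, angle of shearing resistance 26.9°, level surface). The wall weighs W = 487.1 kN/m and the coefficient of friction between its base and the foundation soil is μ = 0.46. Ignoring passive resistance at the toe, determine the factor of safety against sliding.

2.00

K_a = tan²(45° − 26.9°/2) = 0.3770.
P_a = ½K_aγH² = 0.5×0.3770×17.1×5.9² = 112.2 kN/m, acting at H/3 = 1.967 m above the base.
FS_sliding = μW / P_a = 0.46×487.1 / 112.2 = 1.997.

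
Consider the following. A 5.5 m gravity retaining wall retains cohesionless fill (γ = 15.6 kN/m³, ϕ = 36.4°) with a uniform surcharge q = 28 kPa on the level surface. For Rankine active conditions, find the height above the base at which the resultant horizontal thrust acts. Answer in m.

2.20 m

K_a = 0.2552.
Triangular part P₁ = ½K_aγH² = 60.21 at H/3 = 1.833 m; rectangular part P₂ = K_a q H = 39.30 at H/2 = 2.750 m.
ȳ = (P₁·1.833 + P₂·2.750)/(P₁+P₂) = 2.195 m.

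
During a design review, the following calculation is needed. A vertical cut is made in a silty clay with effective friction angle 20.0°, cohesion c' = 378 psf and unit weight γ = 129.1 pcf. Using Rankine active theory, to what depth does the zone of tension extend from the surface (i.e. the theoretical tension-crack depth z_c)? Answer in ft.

8.36 ft

K_a = tan²(45° − 20.0°/2) = 0.4903; √K_a = 0.7002.
The active pressure is zero where K_a γ z = 2c√K_a, so z_c = 2c/(γ√K_a) = 2×378/(129.1×0.7002) = 8.363 ft.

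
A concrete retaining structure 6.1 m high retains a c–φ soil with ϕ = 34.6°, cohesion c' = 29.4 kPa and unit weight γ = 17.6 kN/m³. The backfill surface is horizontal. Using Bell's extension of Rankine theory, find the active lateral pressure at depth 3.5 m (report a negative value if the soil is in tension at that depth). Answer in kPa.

-13.9 kPa

K_a = (1 − sin φ)/(1 + sin φ) = 0.2756.
σ_a = K_a γ z − 2c√K_a = 0.2756×17.6×3.5 − 2×29.4×0.5250 = -13.89 kPa.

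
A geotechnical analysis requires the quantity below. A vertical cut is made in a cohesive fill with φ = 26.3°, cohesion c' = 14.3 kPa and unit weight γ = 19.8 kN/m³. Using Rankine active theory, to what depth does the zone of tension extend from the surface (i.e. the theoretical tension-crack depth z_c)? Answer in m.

K_a = tan²(45° − 26.3°/2) = 0.3859; √K_a = 0.6212.
The active pressure is zero where K_a γ z = 2c√K_a, so z_c = 2c/(γ√K_a) = 2×14.3/(19.8×0.6212) = 2.325 m.

2.33 m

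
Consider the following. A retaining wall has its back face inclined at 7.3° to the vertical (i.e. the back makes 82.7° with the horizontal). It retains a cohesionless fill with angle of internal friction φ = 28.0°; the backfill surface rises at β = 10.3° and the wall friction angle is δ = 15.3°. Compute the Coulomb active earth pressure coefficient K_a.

K_a = sin²(α+φ) / [sin²α · sin(α−δ) · (1 + √{sin(φ+δ)sin(φ−β) / (sin(α−δ)sin(α+β))})²].
With α = 82.7°, φ = 28.0°, δ = 15.3°, β = 10.3°: K_a = 0.4425.

0.442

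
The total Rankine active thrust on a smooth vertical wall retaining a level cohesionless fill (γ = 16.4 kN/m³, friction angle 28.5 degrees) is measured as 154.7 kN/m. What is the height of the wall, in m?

K_a = 0.3540. P_a = ½ K_a γ H² ⇒ H = √(2P_a/(K_a γ)).
H = √(2×154.7/(0.3540×16.4)) = 7.301 m.

7.30 m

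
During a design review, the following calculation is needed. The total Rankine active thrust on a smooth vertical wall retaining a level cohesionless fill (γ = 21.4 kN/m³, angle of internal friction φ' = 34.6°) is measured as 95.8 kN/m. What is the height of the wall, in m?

K_a = 0.2756. P_a = ½ K_a γ H² ⇒ H = √(2P_a/(K_a γ)).
H = √(2×95.8/(0.2756×21.4)) = 5.699 m.

5.70 m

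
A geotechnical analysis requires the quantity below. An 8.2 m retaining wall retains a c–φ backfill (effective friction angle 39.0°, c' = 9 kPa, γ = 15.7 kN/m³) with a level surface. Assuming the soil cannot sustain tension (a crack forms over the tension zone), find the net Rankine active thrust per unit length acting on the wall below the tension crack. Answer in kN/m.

K_a = 0.2275; √K_a = 0.4770.
Tension-crack depth z_c = 2c/(γ√K_a) = 2×9/(15.7×0.4770) = 2.404 m.
σ_a at base = K_a γ H − 2c√K_a = 0.2275×15.7×8.2 − 2×9×0.4770 = 20.70 kPa.
P_a = ½ × 20.70 × (H − z_c) = 0.5×20.70×5.796 = 60.00 kN/m.

60.0 kN/m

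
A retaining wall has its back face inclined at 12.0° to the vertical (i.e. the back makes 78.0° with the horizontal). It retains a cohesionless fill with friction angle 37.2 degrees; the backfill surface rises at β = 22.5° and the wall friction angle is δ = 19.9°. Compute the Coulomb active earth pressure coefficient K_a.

0.445

K_a = sin²(α+φ) / [sin²α · sin(α−δ) · (1 + √{sin(φ+δ)sin(φ−β) / (sin(α−δ)sin(α+β))})²].
With α = 78.0°, φ = 37.2°, δ = 19.9°, β = 22.5°: K_a = 0.4449.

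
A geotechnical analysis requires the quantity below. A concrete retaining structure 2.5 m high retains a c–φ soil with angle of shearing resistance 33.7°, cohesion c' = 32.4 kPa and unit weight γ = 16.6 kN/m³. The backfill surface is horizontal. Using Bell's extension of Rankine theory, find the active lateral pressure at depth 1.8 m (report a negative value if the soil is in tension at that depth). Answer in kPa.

K_a = (1 − sin φ)/(1 + sin φ) = 0.2863.
σ_a = K_a γ z − 2c√K_a = 0.2863×16.6×1.8 − 2×32.4×0.5351 = -26.12 kPa.

-26.1 kPa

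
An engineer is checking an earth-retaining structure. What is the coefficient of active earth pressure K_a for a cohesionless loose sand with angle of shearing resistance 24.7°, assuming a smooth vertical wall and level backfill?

K_a = (1 − sin φ)/(1 + sin φ) = (1 − sin 24.7°)/(1 + sin 24.7°) = 0.4106.

0.411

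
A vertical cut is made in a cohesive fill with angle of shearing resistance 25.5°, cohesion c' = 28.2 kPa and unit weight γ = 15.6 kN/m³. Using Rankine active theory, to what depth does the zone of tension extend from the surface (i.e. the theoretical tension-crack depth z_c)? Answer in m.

5.73 m

K_a = tan²(45° − 25.5°/2) = 0.3981; √K_a = 0.6310.
The active pressure is zero where K_a γ z = 2c√K_a, so z_c = 2c/(γ√K_a) = 2×28.2/(15.6×0.6310) = 5.730 m.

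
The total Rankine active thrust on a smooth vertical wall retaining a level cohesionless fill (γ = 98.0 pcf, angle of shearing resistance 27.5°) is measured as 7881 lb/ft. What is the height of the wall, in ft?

20.9 ft

K_a = 0.3682. P_a = ½ K_a γ H² ⇒ H = √(2P_a/(K_a γ)).
H = √(2×7881/(0.3682×98.0)) = 20.90 ft.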